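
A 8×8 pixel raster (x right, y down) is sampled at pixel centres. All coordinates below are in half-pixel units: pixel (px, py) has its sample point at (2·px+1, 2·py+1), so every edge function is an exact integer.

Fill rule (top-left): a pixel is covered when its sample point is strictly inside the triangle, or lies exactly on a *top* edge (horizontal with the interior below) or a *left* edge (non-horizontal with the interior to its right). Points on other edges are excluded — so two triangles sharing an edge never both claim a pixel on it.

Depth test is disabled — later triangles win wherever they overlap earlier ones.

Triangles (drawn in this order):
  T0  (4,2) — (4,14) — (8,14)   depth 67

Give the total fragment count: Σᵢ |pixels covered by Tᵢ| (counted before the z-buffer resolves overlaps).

T0:
  2·area = 48  (B↔C swapped to make it positive)
  edge (4, 2)→(8, 14): d=(4,12) right/bottom  bias=-1
  edge (8, 14)→(4, 14): d=(-4,0) right/bottom  bias=-1
  edge (4, 14)→(4, 2): d=(0,-12) top-left  bias=+0
    (2,2)@(5, 5): e=[0,36,12] → ·  [on edge]
    (2,3)@(5, 7): e=[8,28,12] → █
    (3,3)@(7, 7): e=[-16,28,36] → ·
    (2,4)@(5, 9): e=[16,20,12] → █
    (3,4)@(7, 9): e=[-8,20,36] → ·
    (2,5)@(5, 11): e=[24,12,12] → █
    (3,5)@(7, 11): e=[0,12,36] → ·  [on edge]
    (2,6)@(5, 13): e=[32,4,12] → █
    (3,6)@(7, 13): e=[8,4,36] → █
    (4,6)@(9, 13): e=[-16,4,60] → ·
    (2,7)@(5, 15): e=[40,-4,12] → ·
    (3,7)@(7, 15): e=[16,-4,36] → ·
  covered (5 px):
    · · · · · · · ·
    · · · · · · · ·
    · · · · · · · ·
    · · █ · · · · ·
    · · █ · · · · ·
    · · █ · · · · ·
    · · █ █ · · · ·
    · · · · · · · ·

Final: 5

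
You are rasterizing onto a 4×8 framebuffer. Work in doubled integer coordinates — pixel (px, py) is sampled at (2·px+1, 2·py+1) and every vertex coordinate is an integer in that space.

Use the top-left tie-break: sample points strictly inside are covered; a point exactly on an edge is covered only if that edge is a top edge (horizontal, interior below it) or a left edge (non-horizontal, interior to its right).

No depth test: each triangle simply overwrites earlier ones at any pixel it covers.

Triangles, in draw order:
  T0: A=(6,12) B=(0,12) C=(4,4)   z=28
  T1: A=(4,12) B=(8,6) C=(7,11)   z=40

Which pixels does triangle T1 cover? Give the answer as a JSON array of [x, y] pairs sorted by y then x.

T0:
  2·area = 48
  edge (6, 12)→(0, 12): d=(-6,0) right/bottom  bias=-1
  edge (0, 12)→(4, 4): d=(4,-8) top-left  bias=+0
  edge (4, 4)→(6, 12): d=(2,8) right/bottom  bias=-1
    (1,3)@(3, 7): e=[30,4,14] → █
    (2,3)@(5, 7): e=[30,20,-2] → ·
    (1,4)@(3, 9): e=[18,12,18] → █
    (2,4)@(5, 9): e=[18,28,2] → █
    (3,4)@(7, 9): e=[18,44,-14] → ·
    (0,5)@(1, 11): e=[6,4,38] → █
    (3,5)@(7, 11): e=[6,52,-10] → ·
    (0,6)@(1, 13): e=[-6,12,42] → ·
    (1,6)@(3, 13): e=[-6,28,26] → ·
    (2,6)@(5, 13): e=[-6,44,10] → ·
  covered (6 px):
    · · · ·
    · · · ·
    · · · ·
    · █ · ·
    · █ █ ·
    █ █ █ ·
    · · · ·
    · · · ·
T1:
  2·area = 14
  edge (4, 12)→(8, 6): d=(4,-6) top-left  bias=+0
  edge (8, 6)→(7, 11): d=(-1,5) right/bottom  bias=-1
  edge (7, 11)→(4, 12): d=(-3,1) right/bottom  bias=-1
    (3,4)@(7, 9): e=[6,2,6] → █
    (2,5)@(5, 11): e=[2,10,2] → █
    (3,5)@(7, 11): e=[14,0,0] → ·  [on edge]
    (0,6)@(1, 13): e=[-14,28,0] → ·  [on edge]
    (2,6)@(5, 13): e=[10,8,-4] → ·
  covered (2 px):
    · · · ·
    · · · ·
    · · · ·
    · · · ·
    · · · █
    · · █ ·
    · · · ·
    · · · ·

Final: [[3,4],[2,5]]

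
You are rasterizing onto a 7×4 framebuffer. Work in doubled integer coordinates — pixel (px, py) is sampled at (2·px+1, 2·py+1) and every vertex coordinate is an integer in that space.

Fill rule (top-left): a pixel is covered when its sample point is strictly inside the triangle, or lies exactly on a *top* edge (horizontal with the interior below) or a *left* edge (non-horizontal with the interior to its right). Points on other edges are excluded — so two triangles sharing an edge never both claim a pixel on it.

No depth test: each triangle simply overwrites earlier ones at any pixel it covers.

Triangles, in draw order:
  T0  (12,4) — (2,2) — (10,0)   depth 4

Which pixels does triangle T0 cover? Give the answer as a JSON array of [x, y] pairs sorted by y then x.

T0:
  2·area = 36
  edge (12, 4)→(2, 2): d=(-10,-2) top-left  bias=+0
  edge (2, 2)→(10, 0): d=(8,-2) top-left  bias=+0
  edge (10, 0)→(12, 4): d=(2,4) right/bottom  bias=-1
    (3,0)@(7, 1): e=[20,2,14] → █
    (4,0)@(9, 1): e=[24,6,6] → █
    (5,0)@(11, 1): e=[28,10,-2] → ·
    (3,1)@(7, 3): e=[0,18,18] → █  [on edge]
    (5,1)@(11, 3): e=[8,26,2] → █
    (6,1)@(13, 3): e=[12,30,-6] → ·
    (3,2)@(7, 5): e=[-20,34,22] → ·
    (4,2)@(9, 5): e=[-16,38,14] → ·
    (5,2)@(11, 5): e=[-12,42,6] → ·
  covered (5 px):
    · · · █ █ · ·
    · · · █ █ █ ·
    · · · · · · ·
    · · · · · · ·

Result: [[3,0],[4,0],[3,1],[4,1],[5,1]]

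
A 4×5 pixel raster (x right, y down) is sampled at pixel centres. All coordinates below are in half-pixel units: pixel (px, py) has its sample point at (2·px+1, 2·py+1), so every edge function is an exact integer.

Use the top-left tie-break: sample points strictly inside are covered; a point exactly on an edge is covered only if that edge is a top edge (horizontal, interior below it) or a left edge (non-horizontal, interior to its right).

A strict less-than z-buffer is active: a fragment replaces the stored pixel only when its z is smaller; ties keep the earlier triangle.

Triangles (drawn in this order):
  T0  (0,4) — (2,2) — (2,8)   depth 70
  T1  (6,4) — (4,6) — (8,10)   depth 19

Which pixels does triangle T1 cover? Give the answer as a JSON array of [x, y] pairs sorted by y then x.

T0:
  2·area = 12
  edge (0, 4)→(2, 2): d=(2,-2) top-left  bias=+0
  edge (2, 2)→(2, 8): d=(0,6) right/bottom  bias=-1
  edge (2, 8)→(0, 4): d=(-2,-4) top-left  bias=+0
    (1,0)@(3, 1): e=[0,-6,18] → .  [on edge]
    (0,1)@(1, 3): e=[0,6,6] → X  [on edge]
    (1,1)@(3, 3): e=[4,-6,14] → .
    (0,2)@(1, 5): e=[4,6,2] → X
    (1,2)@(3, 5): e=[8,-6,10] → .
    (0,3)@(1, 7): e=[8,6,-2] → .
  covered (2 px):
    . . . .
    X . . .
    X . . .
    . . . .
    . . . .
T1:
  2·area = 16  (B↔C swapped to make it positive)
  edge (6, 4)→(8, 10): d=(2,6) right/bottom  bias=-1
  edge (8, 10)→(4, 6): d=(-4,-4) top-left  bias=+0
  edge (4, 6)→(6, 4): d=(2,-2) top-left  bias=+0
    (2,0)@(5, 1): e=[0,24,-8] → .  [on edge]
    (0,1)@(1, 3): e=[28,0,-12] → .  [on edge]
    (3,1)@(7, 3): e=[-8,24,0] → .  [on edge]
    (1,2)@(3, 5): e=[20,0,-4] → .  [on edge]
    (2,2)@(5, 5): e=[8,8,0] → X  [on edge]
    (3,2)@(7, 5): e=[-4,16,4] → .
    (1,3)@(3, 7): e=[24,-8,0] → .  [on edge]
    (2,3)@(5, 7): e=[12,0,4] → X  [on edge]
    (3,3)@(7, 7): e=[0,8,8] → .  [on edge]
    (0,4)@(1, 9): e=[40,-24,0] → .  [on edge]
    (2,4)@(5, 9): e=[16,-8,8] → .
    (3,4)@(7, 9): e=[4,0,12] → X  [on edge]
  covered (3 px):
    . . . .
    . . . .
    . . X .
    . . X .
    . . . X

Answer: [[2,2],[2,3],[3,4]]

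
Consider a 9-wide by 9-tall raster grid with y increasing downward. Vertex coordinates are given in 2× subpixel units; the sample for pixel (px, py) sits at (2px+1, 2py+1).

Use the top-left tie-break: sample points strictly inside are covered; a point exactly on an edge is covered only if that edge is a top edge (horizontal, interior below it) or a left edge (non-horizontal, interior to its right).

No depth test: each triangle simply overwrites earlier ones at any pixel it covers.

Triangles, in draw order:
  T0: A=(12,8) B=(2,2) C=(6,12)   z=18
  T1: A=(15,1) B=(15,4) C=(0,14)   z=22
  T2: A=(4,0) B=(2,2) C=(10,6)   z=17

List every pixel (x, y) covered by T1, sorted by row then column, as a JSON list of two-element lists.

T0:
  2·area = 76  (B↔C swapped to make it positive)
  edge (12, 8)→(6, 12): d=(-6,4) right/bottom  bias=-1
  edge (6, 12)→(2, 2): d=(-4,-10) top-left  bias=+0
  edge (2, 2)→(12, 8): d=(10,6) right/bottom  bias=-1
    (1,1)@(3, 3): e=[66,6,4] → █
    (2,1)@(5, 3): e=[58,26,-8] → ·
    (1,2)@(3, 5): e=[54,-2,24] → ·
    (2,2)@(5, 5): e=[46,18,12] → █
    (3,2)@(7, 5): e=[38,38,0] → ·  [on edge]
    (2,3)@(5, 7): e=[34,10,32] → █
    (3,3)@(7, 7): e=[26,30,20] → █
    (4,3)@(9, 7): e=[18,50,8] → █
    (5,3)@(11, 7): e=[10,70,-4] → ·
    (2,4)@(5, 9): e=[22,2,52] → █
    (5,4)@(11, 9): e=[-2,62,16] → ·
    (2,5)@(5, 11): e=[10,-6,72] → ·
    (8,5)@(17, 11): e=[-38,114,0] → ·  [on edge]
  covered (9 px):
    · · · · · · · · ·
    · █ · · · · · · ·
    · · █ · · · · · ·
    · · █ █ █ · · · ·
    · · █ █ █ · · · ·
    · · · █ · · · · ·
    · · · · · · · · ·
    · · · · · · · · ·
    · · · · · · · · ·
T1:
  2·area = 45
  edge (15, 1)→(15, 4): d=(0,3) right/bottom  bias=-1
  edge (15, 4)→(0, 14): d=(-15,10) right/bottom  bias=-1
  edge (0, 14)→(15, 1): d=(15,-13) top-left  bias=+0
    (7,0)@(15, 1): e=[0,45,0] → ·  [on edge]
    (6,1)@(13, 3): e=[6,35,4] → █
    (7,1)@(15, 3): e=[0,15,30] → ·  [on edge]
    (5,2)@(11, 5): e=[12,25,8] → █
    (7,2)@(15, 5): e=[0,-15,60] → ·  [on edge]
    (4,3)@(9, 7): e=[18,15,12] → █
    (5,3)@(11, 7): e=[12,-5,38] → ·
    (6,3)@(13, 7): e=[6,-25,64] → ·
    (7,3)@(15, 7): e=[0,-45,90] → ·  [on edge]
    (3,4)@(7, 9): e=[24,5,16] → █
    (4,4)@(9, 9): e=[18,-15,42] → ·
    (7,4)@(15, 9): e=[0,-75,120] → ·  [on edge]
    (7,5)@(15, 11): e=[0,-105,150] → ·  [on edge]
    (7,6)@(15, 13): e=[0,-135,180] → ·  [on edge]
    (7,7)@(15, 15): e=[0,-165,210] → ·  [on edge]
    (7,8)@(15, 17): e=[0,-195,240] → ·  [on edge]
  covered (5 px):
    · · · · · · · · ·
    · · · · · · █ · ·
    · · · · · █ █ · ·
    · · · · █ · · · ·
    · · · █ · · · · ·
    · · · · · · · · ·
    · · · · · · · · ·
    · · · · · · · · ·
    · · · · · · · · ·
T2:
  2·area = 24  (B↔C swapped to make it positive)
  edge (4, 0)→(10, 6): d=(6,6) right/bottom  bias=-1
  edge (10, 6)→(2, 2): d=(-8,-4) top-left  bias=+0
  edge (2, 2)→(4, 0): d=(2,-2) top-left  bias=+0
    (1,0)@(3, 1): e=[12,12,0] → █  [on edge]
    (2,0)@(5, 1): e=[0,20,4] → ·  [on edge]
    (0,1)@(1, 3): e=[36,-12,0] → ·  [on edge]
    (1,1)@(3, 3): e=[24,-4,4] → ·
    (2,1)@(5, 3): e=[12,4,8] → █
    (3,1)@(7, 3): e=[0,12,12] → ·  [on edge]
    (2,2)@(5, 5): e=[24,-12,12] → ·
    (4,2)@(9, 5): e=[0,4,20] → ·  [on edge]
    (5,3)@(11, 7): e=[0,-4,28] → ·  [on edge]
    (6,4)@(13, 9): e=[0,-12,36] → ·  [on edge]
    (7,5)@(15, 11): e=[0,-20,44] → ·  [on edge]
    (8,6)@(17, 13): e=[0,-28,52] → ·  [on edge]
  covered (2 px):
    · █ · · · · · · ·
    · · █ · · · · · ·
    · · · · · · · · ·
    · · · · · · · · ·
    · · · · · · · · ·
    · · · · · · · · ·
    · · · · · · · · ·
    · · · · · · · · ·
    · · · · · · · · ·

Result: [[6,1],[5,2],[6,2],[4,3],[3,4]]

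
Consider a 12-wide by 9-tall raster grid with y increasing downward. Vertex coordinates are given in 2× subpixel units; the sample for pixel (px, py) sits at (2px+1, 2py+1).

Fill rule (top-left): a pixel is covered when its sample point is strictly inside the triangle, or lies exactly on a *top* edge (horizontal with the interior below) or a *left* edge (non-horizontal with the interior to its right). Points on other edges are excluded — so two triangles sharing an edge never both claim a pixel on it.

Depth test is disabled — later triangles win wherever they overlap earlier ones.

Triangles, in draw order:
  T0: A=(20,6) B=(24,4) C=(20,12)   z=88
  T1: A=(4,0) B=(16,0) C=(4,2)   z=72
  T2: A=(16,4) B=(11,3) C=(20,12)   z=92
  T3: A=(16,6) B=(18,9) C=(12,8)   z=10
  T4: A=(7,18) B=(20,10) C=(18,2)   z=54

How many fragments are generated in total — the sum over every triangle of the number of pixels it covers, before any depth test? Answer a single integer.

T0:
  2·area = 24
  edge (20, 6)→(24, 4): d=(4,-2) top-left  bias=+0
  edge (24, 4)→(20, 12): d=(-4,8) right/bottom  bias=-1
  edge (20, 12)→(20, 6): d=(0,-6) top-left  bias=+0
    (11,2)@(23, 5): e=[2,4,18] → X
    (10,3)@(21, 7): e=[6,12,6] → X
    (11,3)@(23, 7): e=[10,-4,18] → .
    (10,4)@(21, 9): e=[14,4,6] → X
    (11,4)@(23, 9): e=[18,-12,18] → .
    (10,5)@(21, 11): e=[22,-4,6] → .
  covered (3 px):
    . . . . . . . . . . . .
    . . . . . . . . . . . .
    . . . . . . . . . . . X
    . . . . . . . . . . X .
    . . . . . . . . . . X .
    . . . . . . . . . . . .
    . . . . . . . . . . . .
    . . . . . . . . . . . .
    . . . . . . . . . . . .
T1:
  2·area = 24
  edge (4, 0)→(16, 0): d=(12,0) top-left  bias=+0
  edge (16, 0)→(4, 2): d=(-12,2) right/bottom  bias=-1
  edge (4, 2)→(4, 0): d=(0,-2) top-left  bias=+0
    (2,0)@(5, 1): e=[12,10,2] → X
    (3,0)@(7, 1): e=[12,6,6] → X
    (4,0)@(9, 1): e=[12,2,10] → X
    (5,0)@(11, 1): e=[12,-2,14] → .
    (2,1)@(5, 3): e=[36,-14,2] → .
    (3,1)@(7, 3): e=[36,-18,6] → .
    (4,1)@(9, 3): e=[36,-22,10] → .
  covered (3 px):
    . . X X X . . . . . . .
    . . . . . . . . . . . .
    . . . . . . . . . . . .
    . . . . . . . . . . . .
    . . . . . . . . . . . .
    . . . . . . . . . . . .
    . . . . . . . . . . . .
    . . . . . . . . . . . .
    . . . . . . . . . . . .
T2:
  2·area = 36  (B↔C swapped to make it positive)
  edge (16, 4)→(20, 12): d=(4,8) right/bottom  bias=-1
  edge (20, 12)→(11, 3): d=(-9,-9) top-left  bias=+0
  edge (11, 3)→(16, 4): d=(5,1) right/bottom  bias=-1
    (0,0)@(1, 1): e=[108,-72,0] → .  [on edge]
    (4,0)@(9, 1): e=[44,0,-8] → .  [on edge]
    (5,1)@(11, 3): e=[36,0,0] → .  [on edge]
    (6,2)@(13, 5): e=[28,0,8] → X  [on edge]
    (7,2)@(15, 5): e=[12,18,6] → X
    (8,2)@(17, 5): e=[-4,36,4] → .
    (10,2)@(21, 5): e=[-36,72,0] → .  [on edge]
    (6,3)@(13, 7): e=[36,-18,18] → .
    (7,3)@(15, 7): e=[20,0,16] → X  [on edge]
    (8,3)@(17, 7): e=[4,18,14] → X
    (9,3)@(19, 7): e=[-12,36,12] → .
    (7,4)@(15, 9): e=[28,-18,26] → .
    (8,4)@(17, 9): e=[12,0,24] → X  [on edge]
    (9,5)@(19, 11): e=[4,0,32] → X  [on edge]
    (10,6)@(21, 13): e=[-4,0,40] → .  [on edge]
    (11,7)@(23, 15): e=[-12,0,48] → .  [on edge]
  covered (6 px):
    . . . . . . . . . . . .
    . . . . . . . . . . . .
    . . . . . . X X . . . .
    . . . . . . . X X . . .
    . . . . . . . . X . . .
    . . . . . . . . . X . .
    . . . . . . . . . . . .
    . . . . . . . . . . . .
    . . . . . . . . . . . .
T3:
  2·area = 16
  edge (16, 6)→(18, 9): d=(2,3) right/bottom  bias=-1
  edge (18, 9)→(12, 8): d=(-6,-1) top-left  bias=+0
  edge (12, 8)→(16, 6): d=(4,-2) top-left  bias=+0
    (7,3)@(15, 7): e=[5,9,2] → X
    (8,3)@(17, 7): e=[-1,11,6] → .
    (7,4)@(15, 9): e=[9,-3,10] → .
  covered (1 px):
    . . . . . . . . . . . .
    . . . . . . . . . . . .
    . . . . . . . . . . . .
    . . . . . . . X . . . .
    . . . . . . . . . . . .
    . . . . . . . . . . . .
    . . . . . . . . . . . .
    . . . . . . . . . . . .
    . . . . . . . . . . . .
T4:
  2·area = 120  (B↔C swapped to make it positive)
  edge (7, 18)→(18, 2): d=(11,-16) top-left  bias=+0
  edge (18, 2)→(20, 10): d=(2,8) right/bottom  bias=-1
  edge (20, 10)→(7, 18): d=(-13,8) right/bottom  bias=-1
    (8,2)@(17, 5): e=[17,14,89] → X
    (9,2)@(19, 5): e=[49,-2,73] → .
    (7,3)@(15, 7): e=[7,34,79] → X
    (9,3)@(19, 7): e=[71,2,47] → X
    (10,3)@(21, 7): e=[103,-14,31] → .
    (7,4)@(15, 9): e=[29,38,53] → X
    (10,4)@(21, 9): e=[125,-10,5] → .
    (6,5)@(13, 11): e=[19,58,43] → X
    (9,5)@(19, 11): e=[115,10,-5] → .
    (5,6)@(11, 13): e=[9,78,33] → X
    (8,6)@(17, 13): e=[105,30,-15] → .
    (5,7)@(11, 15): e=[31,82,7] → X
  covered (14 px):
    . . . . . . . . . . . .
    . . . . . . . . . . . .
    . . . . . . . . X . . .
    . . . . . . . X X X . .
    . . . . . . . X X X . .
    . . . . . . X X X . . .
    . . . . . X X X . . . .
    . . . . . X . . . . . .
    . . . . . . . . . . . .

Result: 27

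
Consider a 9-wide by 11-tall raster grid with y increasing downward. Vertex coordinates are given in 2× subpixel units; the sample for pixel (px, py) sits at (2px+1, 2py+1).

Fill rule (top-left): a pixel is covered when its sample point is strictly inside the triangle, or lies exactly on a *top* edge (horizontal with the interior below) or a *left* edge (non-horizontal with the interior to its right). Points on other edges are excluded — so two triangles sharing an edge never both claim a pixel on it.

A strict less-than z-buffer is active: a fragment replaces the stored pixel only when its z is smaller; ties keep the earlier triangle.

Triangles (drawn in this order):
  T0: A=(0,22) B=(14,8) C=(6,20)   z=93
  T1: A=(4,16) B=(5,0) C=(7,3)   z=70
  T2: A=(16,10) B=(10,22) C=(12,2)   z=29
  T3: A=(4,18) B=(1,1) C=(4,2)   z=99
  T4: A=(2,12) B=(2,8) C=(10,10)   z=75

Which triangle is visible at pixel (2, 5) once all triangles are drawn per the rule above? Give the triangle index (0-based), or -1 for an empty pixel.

T0:
  2·area = 56
  edge (0, 22)→(14, 8): d=(14,-14) top-left  bias=+0
  edge (14, 8)→(6, 20): d=(-8,12) right/bottom  bias=-1
  edge (6, 20)→(0, 22): d=(-6,2) right/bottom  bias=-1
    (8,2)@(17, 5): e=[0,-12,68] → .  [on edge]
    (7,3)@(15, 7): e=[0,-4,60] → .  [on edge]
    (6,4)@(13, 9): e=[0,4,52] → X  [on edge]
    (7,4)@(15, 9): e=[28,-20,48] → .
    (5,5)@(11, 11): e=[0,12,44] → X  [on edge]
    (6,5)@(13, 11): e=[28,-12,40] → .
    (4,6)@(9, 13): e=[0,20,36] → X  [on edge]
    (5,6)@(11, 13): e=[28,-4,32] → .
    (3,7)@(7, 15): e=[0,28,28] → X  [on edge]
    (5,7)@(11, 15): e=[56,-20,20] → .
    (2,8)@(5, 17): e=[0,36,20] → X  [on edge]
    (4,8)@(9, 17): e=[56,-12,12] → .
    (7,8)@(15, 17): e=[140,-84,0] → .  [on edge]
    (1,9)@(3, 19): e=[0,44,12] → X  [on edge]
    (4,9)@(9, 19): e=[84,-28,0] → .  [on edge]
    (0,10)@(1, 21): e=[0,52,4] → X  [on edge]
    (1,10)@(3, 21): e=[28,28,0] → .  [on edge]
  covered (10 px):
    . . . . . . . . .
    . . . . . . . . .
    . . . . . . . . .
    . . . . . . . . .
    . . . . . . X . .
    . . . . . X . . .
    . . . . X . . . .
    . . . X X . . . .
    . . X X . . . . .
    . X X . . . . . .
    X . . . . . . . .
T1:
  2·area = 35
  edge (4, 16)→(5, 0): d=(1,-16) top-left  bias=+0
  edge (5, 0)→(7, 3): d=(2,3) right/bottom  bias=-1
  edge (7, 3)→(4, 16): d=(-3,13) right/bottom  bias=-1
    (2,0)@(5, 1): e=[1,2,32] → X
    (3,0)@(7, 1): e=[33,-4,6] → .
    (2,1)@(5, 3): e=[3,6,26] → X
    (3,1)@(7, 3): e=[35,0,0] → .  [on edge]
    (2,2)@(5, 5): e=[5,10,20] → X
    (3,2)@(7, 5): e=[37,4,-6] → .
    (2,3)@(5, 7): e=[7,14,14] → X
    (3,3)@(7, 7): e=[39,8,-12] → .
    (2,4)@(5, 9): e=[9,18,8] → X
    (3,4)@(7, 9): e=[41,12,-18] → .
    (5,4)@(11, 9): e=[105,0,-70] → .  [on edge]
    (2,5)@(5, 11): e=[11,22,2] → X
    (7,7)@(15, 15): e=[175,0,-140] → .  [on edge]
  covered (6 px):
    . . X . . . . . .
    . . X . . . . . .
    . . X . . . . . .
    . . X . . . . . .
    . . X . . . . . .
    . . X . . . . . .
    . . . . . . . . .
    . . . . . . . . .
    . . . . . . . . .
    . . . . . . . . .
    . . . . . . . . .
T2:
  2·area = 96
  edge (16, 10)→(10, 22): d=(-6,12) right/bottom  bias=-1
  edge (10, 22)→(12, 2): d=(2,-20) top-left  bias=+0
  edge (12, 2)→(16, 10): d=(4,8) right/bottom  bias=-1
    (6,2)@(13, 5): e=[66,26,4] → X
    (7,2)@(15, 5): e=[42,66,-12] → .
    (6,3)@(13, 7): e=[54,30,12] → X
    (7,3)@(15, 7): e=[30,70,-4] → .
    (6,4)@(13, 9): e=[42,34,20] → X
    (7,4)@(15, 9): e=[18,74,4] → X
    (8,4)@(17, 9): e=[-6,114,-12] → .
    (6,5)@(13, 11): e=[30,38,28] → X
    (8,5)@(17, 11): e=[-18,118,-4] → .
    (5,6)@(11, 13): e=[42,2,52] → X
    (7,6)@(15, 13): e=[-6,82,20] → .
    (5,7)@(11, 15): e=[30,6,60] → X
  covered (12 px):
    . . . . . . . . .
    . . . . . . . . .
    . . . . . . X . .
    . . . . . . X . .
    . . . . . . X X .
    . . . . . . X X .
    . . . . . X X . .
    . . . . . X X . .
    . . . . . X . . .
    . . . . . X . . .
    . . . . . . . . .
T3:
  2·area = 48
  edge (4, 18)→(1, 1): d=(-3,-17) top-left  bias=+0
  edge (1, 1)→(4, 2): d=(3,1) right/bottom  bias=-1
  edge (4, 2)→(4, 18): d=(0,16) right/bottom  bias=-1
    (0,0)@(1, 1): e=[0,0,48] → .  [on edge]
    (1,1)@(3, 3): e=[28,4,16] → X
    (2,1)@(5, 3): e=[62,2,-16] → .
    (3,1)@(7, 3): e=[96,0,-48] → .  [on edge]
    (1,2)@(3, 5): e=[22,10,16] → X
    (2,2)@(5, 5): e=[56,8,-16] → .
    (6,2)@(13, 5): e=[192,0,-144] → .  [on edge]
    (1,3)@(3, 7): e=[16,16,16] → X
    (2,3)@(5, 7): e=[50,14,-16] → .
    (1,4)@(3, 9): e=[10,22,16] → X
    (2,4)@(5, 9): e=[44,20,-16] → .
    (1,5)@(3, 11): e=[4,28,16] → X
  covered (5 px):
    . . . . . . . . .
    . X . . . . . . .
    . X . . . . . . .
    . X . . . . . . .
    . X . . . . . . .
    . X . . . . . . .
    . . . . . . . . .
    . . . . . . . . .
    . . . . . . . . .
    . . . . . . . . .
    . . . . . . . . .
T4:
  2·area = 32
  edge (2, 12)→(2, 8): d=(0,-4) top-left  bias=+0
  edge (2, 8)→(10, 10): d=(8,2) right/bottom  bias=-1
  edge (10, 10)→(2, 12): d=(-8,2) right/bottom  bias=-1
    (1,4)@(3, 9): e=[4,6,22] → X
    (2,4)@(5, 9): e=[12,2,18] → X
    (3,4)@(7, 9): e=[20,-2,14] → .
    (1,5)@(3, 11): e=[4,22,6] → X
    (3,5)@(7, 11): e=[20,14,-2] → .
    (1,6)@(3, 13): e=[4,38,-10] → .
    (2,6)@(5, 13): e=[12,34,-14] → .
  covered (4 px):
    . . . . . . . . .
    . . . . . . . . .
    . . . . . . . . .
    . . . . . . . . .
    . X X . . . . . .
    . X X . . . . . .
    . . . . . . . . .
    . . . . . . . . .
    . . . . . . . . .
    . . . . . . . . .
    . . . . . . . . .

Z-buffer (winner per pixel, '.' = empty):
  . . 1 . . . . . .
  . 3 1 . . . . . .
  . 3 1 . . . 2 . .
  . 3 1 . . . 2 . .
  . 4 1 . . . 2 2 .
  . 4 1 . . 0 2 2 .
  . . . . 0 2 2 . .
  . . . 0 0 2 2 . .
  . . 0 0 . 2 . . .
  . 0 0 . . 2 . . .
  0 . . . . . . . .

Final: 1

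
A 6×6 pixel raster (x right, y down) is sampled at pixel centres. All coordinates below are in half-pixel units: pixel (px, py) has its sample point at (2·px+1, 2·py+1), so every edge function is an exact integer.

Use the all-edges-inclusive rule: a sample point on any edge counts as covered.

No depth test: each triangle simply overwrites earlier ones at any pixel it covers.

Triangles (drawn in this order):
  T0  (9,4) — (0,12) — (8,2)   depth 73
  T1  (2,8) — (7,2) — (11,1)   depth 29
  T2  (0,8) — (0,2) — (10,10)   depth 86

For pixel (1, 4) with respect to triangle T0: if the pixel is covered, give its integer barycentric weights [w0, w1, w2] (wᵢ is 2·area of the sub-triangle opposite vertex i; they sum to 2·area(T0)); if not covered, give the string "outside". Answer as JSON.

T0:
  2·area = 26
  edge (9, 4)→(0, 12): d=(-9,8) inclusive
  edge (0, 12)→(8, 2): d=(8,-10) inclusive
  edge (8, 2)→(9, 4): d=(1,2) inclusive
    (3,2)@(7, 5): e=[7,14,5] → #
    (4,2)@(9, 5): e=[-9,34,1] → ·
    (2,3)@(5, 7): e=[5,10,11] → #
    (3,3)@(7, 7): e=[-11,30,7] → ·
    (1,4)@(3, 9): e=[3,6,17] → #
    (2,4)@(5, 9): e=[-13,26,13] → ·
    (0,5)@(1, 11): e=[1,2,23] → #
    (1,5)@(3, 11): e=[-15,22,19] → ·
  covered (4 px):
    · · · · · ·
    · · · · · ·
    · · · # · ·
    · · # · · ·
    · # · · · ·
    # · · · · ·
T1:
  2·area = 19
  edge (2, 8)→(7, 2): d=(5,-6) inclusive
  edge (7, 2)→(11, 1): d=(4,-1) inclusive
  edge (11, 1)→(2, 8): d=(-9,7) inclusive
    (5,0)@(11, 1): e=[19,0,0] → #  [on edge]
    (1,1)@(3, 3): e=[-19,0,38] → ·  [on edge]
    (3,1)@(7, 3): e=[5,4,10] → #
    (4,1)@(9, 3): e=[17,6,-4] → ·
    (5,1)@(11, 3): e=[29,8,-18] → ·
    (2,2)@(5, 5): e=[3,10,6] → #
    (3,2)@(7, 5): e=[15,12,-8] → ·
    (1,3)@(3, 7): e=[1,16,2] → #
    (2,3)@(5, 7): e=[13,18,-12] → ·
    (1,4)@(3, 9): e=[11,24,-16] → ·
  covered (4 px):
    · · · · · #
    · · · # · ·
    · · # · · ·
    · # · · · ·
    · · · · · ·
    · · · · · ·
T2:
  2·area = 60
  edge (0, 8)→(0, 2): d=(0,-6) inclusive
  edge (0, 2)→(10, 10): d=(10,8) inclusive
  edge (10, 10)→(0, 8): d=(-10,-2) inclusive
    (0,1)@(1, 3): e=[6,2,52] → #
    (1,1)@(3, 3): e=[18,-14,56] → ·
    (0,2)@(1, 5): e=[6,22,32] → #
    (1,2)@(3, 5): e=[18,6,36] → #
    (2,2)@(5, 5): e=[30,-10,40] → ·
    (0,3)@(1, 7): e=[6,42,12] → #
    (2,3)@(5, 7): e=[30,10,20] → #
    (3,3)@(7, 7): e=[42,-6,24] → ·
    (0,4)@(1, 9): e=[6,62,-8] → ·
    (1,4)@(3, 9): e=[18,46,-4] → ·
    (2,4)@(5, 9): e=[30,30,0] → #  [on edge]
    (3,4)@(7, 9): e=[42,14,4] → #
  covered (8 px):
    · · · · · ·
    # · · · · ·
    # # · · · ·
    # # # · · ·
    · · # # · ·
    · · · · · ·

Final: [6,17,3]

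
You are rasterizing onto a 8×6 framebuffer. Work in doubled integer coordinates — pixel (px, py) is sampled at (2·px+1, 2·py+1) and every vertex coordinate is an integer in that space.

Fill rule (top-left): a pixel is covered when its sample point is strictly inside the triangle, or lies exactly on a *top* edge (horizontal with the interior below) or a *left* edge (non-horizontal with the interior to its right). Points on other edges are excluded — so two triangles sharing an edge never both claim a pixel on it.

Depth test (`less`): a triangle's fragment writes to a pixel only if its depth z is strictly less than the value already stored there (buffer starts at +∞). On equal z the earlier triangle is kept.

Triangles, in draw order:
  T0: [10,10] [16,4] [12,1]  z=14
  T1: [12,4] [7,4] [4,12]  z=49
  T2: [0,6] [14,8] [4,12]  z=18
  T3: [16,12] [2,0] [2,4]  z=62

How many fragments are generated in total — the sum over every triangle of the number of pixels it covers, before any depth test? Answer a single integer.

T0:
  2·area = 42  (B↔C swapped to make it positive)
  edge (10, 10)→(12, 1): d=(2,-9) top-left  bias=+0
  edge (12, 1)→(16, 4): d=(4,3) right/bottom  bias=-1
  edge (16, 4)→(10, 10): d=(-6,6) right/bottom  bias=-1
    (6,1)@(13, 3): e=[13,5,24] → X
    (7,1)@(15, 3): e=[31,-1,12] → .
    (6,2)@(13, 5): e=[17,13,12] → X
    (7,2)@(15, 5): e=[35,7,0] → .  [on edge]
    (5,3)@(11, 7): e=[3,27,12] → X
    (6,3)@(13, 7): e=[21,21,0] → .  [on edge]
    (5,4)@(11, 9): e=[7,35,0] → .  [on edge]
    (4,5)@(9, 11): e=[-7,49,0] → .  [on edge]
  covered (3 px):
    . . . . . . . .
    . . . . . . X .
    . . . . . . X .
    . . . . . X . .
    . . . . . . . .
    . . . . . . . .
T1:
  2·area = 40  (B↔C swapped to make it positive)
  edge (12, 4)→(4, 12): d=(-8,8) right/bottom  bias=-1
  edge (4, 12)→(7, 4): d=(3,-8) top-left  bias=+0
  edge (7, 4)→(12, 4): d=(5,0) top-left  bias=+0
    (7,0)@(15, 1): e=[0,55,-15] → .  [on edge]
    (6,1)@(13, 3): e=[0,45,-5] → .  [on edge]
    (3,2)@(7, 5): e=[32,3,5] → X
    (4,2)@(9, 5): e=[16,19,5] → X
    (5,2)@(11, 5): e=[0,35,5] → .  [on edge]
    (3,3)@(7, 7): e=[16,9,15] → X
    (4,3)@(9, 7): e=[0,25,15] → .  [on edge]
    (3,4)@(7, 9): e=[0,15,25] → .  [on edge]
    (2,5)@(5, 11): e=[0,5,35] → .  [on edge]
  covered (3 px):
    . . . . . . . .
    . . . . . . . .
    . . . X X . . .
    . . . X . . . .
    . . . . . . . .
    . . . . . . . .
T2:
  2·area = 76
  edge (0, 6)→(14, 8): d=(14,2) right/bottom  bias=-1
  edge (14, 8)→(4, 12): d=(-10,4) right/bottom  bias=-1
  edge (4, 12)→(0, 6): d=(-4,-6) top-left  bias=+0
    (0,3)@(1, 7): e=[12,62,2] → X
    (1,3)@(3, 7): e=[8,54,14] → X
    (2,3)@(5, 7): e=[4,46,26] → X
    (3,3)@(7, 7): e=[0,38,38] → .  [on edge]
    (0,4)@(1, 9): e=[40,42,-6] → .
    (1,4)@(3, 9): e=[36,34,6] → X
    (3,4)@(7, 9): e=[28,18,30] → X
    (4,4)@(9, 9): e=[24,10,42] → X
    (5,4)@(11, 9): e=[20,2,54] → X
    (6,4)@(13, 9): e=[16,-6,66] → .
    (1,5)@(3, 11): e=[64,14,-2] → .
    (2,5)@(5, 11): e=[60,6,10] → X
  covered (9 px):
    . . . . . . . .
    . . . . . . . .
    . . . . . . . .
    X X X . . . . .
    . X X X X X . .
    . . X . . . . .
T3:
  2·area = 56  (B↔C swapped to make it positive)
  edge (16, 12)→(2, 4): d=(-14,-8) top-left  bias=+0
  edge (2, 4)→(2, 0): d=(0,-4) top-left  bias=+0
  edge (2, 0)→(16, 12): d=(14,12) right/bottom  bias=-1
    (1,0)@(3, 1): e=[50,4,2] → X
    (2,0)@(5, 1): e=[66,12,-22] → .
    (1,1)@(3, 3): e=[22,4,30] → X
    (2,1)@(5, 3): e=[38,12,6] → X
    (3,1)@(7, 3): e=[54,20,-18] → .
    (1,2)@(3, 5): e=[-6,4,58] → .
    (2,2)@(5, 5): e=[10,12,34] → X
    (3,2)@(7, 5): e=[26,20,10] → X
    (4,2)@(9, 5): e=[42,28,-14] → .
    (2,3)@(5, 7): e=[-18,12,62] → .
    (3,3)@(7, 7): e=[-2,20,38] → .
    (4,3)@(9, 7): e=[14,28,14] → X
  covered (7 px):
    . X . . . . . .
    . X X . . . . .
    . . X X . . . .
    . . . . X . . .
    . . . . . X . .
    . . . . . . . .

Final: 22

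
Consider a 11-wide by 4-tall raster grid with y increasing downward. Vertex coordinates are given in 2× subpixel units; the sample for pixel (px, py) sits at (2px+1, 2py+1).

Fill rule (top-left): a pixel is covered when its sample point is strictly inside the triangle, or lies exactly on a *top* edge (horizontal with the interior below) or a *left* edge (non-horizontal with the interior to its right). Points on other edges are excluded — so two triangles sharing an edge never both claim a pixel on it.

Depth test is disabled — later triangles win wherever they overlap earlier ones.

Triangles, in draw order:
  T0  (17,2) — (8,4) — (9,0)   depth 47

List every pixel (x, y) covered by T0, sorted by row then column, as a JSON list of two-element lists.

T0:
  2·area = 34
  edge (17, 2)→(8, 4): d=(-9,2) right/bottom  bias=-1
  edge (8, 4)→(9, 0): d=(1,-4) top-left  bias=+0
  edge (9, 0)→(17, 2): d=(8,2) right/bottom  bias=-1
    (4,0)@(9, 1): e=[25,1,8] → #
    (5,0)@(11, 1): e=[21,9,4] → #
    (6,0)@(13, 1): e=[17,17,0] → ·  [on edge]
    (4,1)@(9, 3): e=[7,3,24] → #
    (6,1)@(13, 3): e=[-1,19,16] → ·
    (10,1)@(21, 3): e=[-17,51,0] → ·  [on edge]
    (4,2)@(9, 5): e=[-11,5,40] → ·
    (5,2)@(11, 5): e=[-15,13,36] → ·
  covered (4 px):
    · · · · # # · · · · ·
    · · · · # # · · · · ·
    · · · · · · · · · · ·
    · · · · · · · · · · ·

Final: [[4,0],[5,0],[4,1],[5,1]]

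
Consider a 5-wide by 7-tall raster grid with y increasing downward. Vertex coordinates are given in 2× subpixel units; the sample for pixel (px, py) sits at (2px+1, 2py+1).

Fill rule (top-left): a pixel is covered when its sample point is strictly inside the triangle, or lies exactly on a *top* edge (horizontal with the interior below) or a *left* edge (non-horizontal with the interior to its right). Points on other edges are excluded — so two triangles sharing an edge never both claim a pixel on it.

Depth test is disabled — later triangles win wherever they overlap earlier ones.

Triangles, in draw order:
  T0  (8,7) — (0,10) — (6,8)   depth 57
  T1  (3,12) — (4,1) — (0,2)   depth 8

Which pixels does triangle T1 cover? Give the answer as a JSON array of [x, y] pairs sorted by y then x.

T0:
  2·area = 2  (B↔C swapped to make it positive)
  edge (8, 7)→(6, 8): d=(-2,1) right/bottom  bias=-1
  edge (6, 8)→(0, 10): d=(-6,2) right/bottom  bias=-1
  edge (0, 10)→(8, 7): d=(8,-3) top-left  bias=+0
    (4,3)@(9, 7): e=[-1,0,3] → ·  [on edge]
    (1,4)@(3, 9): e=[1,0,1] → ·  [on edge]
  covered (0 px):
    · · · · ·
    · · · · ·
    · · · · ·
    · · · · ·
    · · · · ·
    · · · · ·
    · · · · ·
T1:
  2·area = 43  (B↔C swapped to make it positive)
  edge (3, 12)→(0, 2): d=(-3,-10) top-left  bias=+0
  edge (0, 2)→(4, 1): d=(4,-1) top-left  bias=+0
  edge (4, 1)→(3, 12): d=(-1,11) right/bottom  bias=-1
    (0,1)@(1, 3): e=[7,5,31] → #
    (1,1)@(3, 3): e=[27,7,9] → #
    (2,1)@(5, 3): e=[47,9,-13] → ·
    (0,2)@(1, 5): e=[1,13,29] → #
    (2,2)@(5, 5): e=[41,17,-15] → ·
    (0,3)@(1, 7): e=[-5,21,27] → ·
    (1,3)@(3, 7): e=[15,23,5] → #
    (2,3)@(5, 7): e=[35,25,-17] → ·
    (1,4)@(3, 9): e=[9,31,3] → #
    (2,4)@(5, 9): e=[29,33,-19] → ·
    (1,5)@(3, 11): e=[3,39,1] → #
    (2,5)@(5, 11): e=[23,41,-21] → ·
  covered (7 px):
    · · · · ·
    # # · · ·
    # # · · ·
    · # · · ·
    · # · · ·
    · # · · ·
    · · · · ·

Result: [[0,1],[1,1],[0,2],[1,2],[1,3],[1,4],[1,5]]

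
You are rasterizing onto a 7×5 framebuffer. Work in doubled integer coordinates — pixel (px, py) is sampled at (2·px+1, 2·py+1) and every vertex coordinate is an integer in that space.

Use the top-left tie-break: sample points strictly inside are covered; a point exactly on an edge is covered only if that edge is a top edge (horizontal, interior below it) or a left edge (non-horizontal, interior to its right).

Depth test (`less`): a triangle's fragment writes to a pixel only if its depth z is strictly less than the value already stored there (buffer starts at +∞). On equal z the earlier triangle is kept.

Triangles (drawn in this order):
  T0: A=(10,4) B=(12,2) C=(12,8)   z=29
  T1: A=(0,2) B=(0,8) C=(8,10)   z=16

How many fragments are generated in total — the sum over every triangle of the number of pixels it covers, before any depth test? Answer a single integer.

T0:
  2·area = 12
  edge (10, 4)→(12, 2): d=(2,-2) top-left  bias=+0
  edge (12, 2)→(12, 8): d=(0,6) right/bottom  bias=-1
  edge (12, 8)→(10, 4): d=(-2,-4) top-left  bias=+0
    (6,0)@(13, 1): e=[0,-6,18] → ·  [on edge]
    (5,1)@(11, 3): e=[0,6,6] → #  [on edge]
    (6,1)@(13, 3): e=[4,-6,14] → ·
    (4,2)@(9, 5): e=[0,18,-6] → ·  [on edge]
    (5,2)@(11, 5): e=[4,6,2] → #
    (6,2)@(13, 5): e=[8,-6,10] → ·
    (3,3)@(7, 7): e=[0,30,-18] → ·  [on edge]
    (5,3)@(11, 7): e=[8,6,-2] → ·
    (2,4)@(5, 9): e=[0,42,-30] → ·  [on edge]
  covered (2 px):
    · · · · · · ·
    · · · · · # ·
    · · · · · # ·
    · · · · · · ·
    · · · · · · ·
T1:
  2·area = 48  (B↔C swapped to make it positive)
  edge (0, 2)→(8, 10): d=(8,8) right/bottom  bias=-1
  edge (8, 10)→(0, 8): d=(-8,-2) top-left  bias=+0
  edge (0, 8)→(0, 2): d=(0,-6) top-left  bias=+0
    (0,1)@(1, 3): e=[0,42,6] → ·  [on edge]
    (0,2)@(1, 5): e=[16,26,6] → #
    (1,2)@(3, 5): e=[0,30,18] → ·  [on edge]
    (0,3)@(1, 7): e=[32,10,6] → #
    (1,3)@(3, 7): e=[16,14,18] → #
    (2,3)@(5, 7): e=[0,18,30] → ·  [on edge]
    (0,4)@(1, 9): e=[48,-6,6] → ·
    (1,4)@(3, 9): e=[32,-2,18] → ·
    (2,4)@(5, 9): e=[16,2,30] → #
    (3,4)@(7, 9): e=[0,6,42] → ·  [on edge]
  covered (4 px):
    · · · · · · ·
    · · · · · · ·
    # · · · · · ·
    # # · · · · ·
    · · # · · · ·

Final: 6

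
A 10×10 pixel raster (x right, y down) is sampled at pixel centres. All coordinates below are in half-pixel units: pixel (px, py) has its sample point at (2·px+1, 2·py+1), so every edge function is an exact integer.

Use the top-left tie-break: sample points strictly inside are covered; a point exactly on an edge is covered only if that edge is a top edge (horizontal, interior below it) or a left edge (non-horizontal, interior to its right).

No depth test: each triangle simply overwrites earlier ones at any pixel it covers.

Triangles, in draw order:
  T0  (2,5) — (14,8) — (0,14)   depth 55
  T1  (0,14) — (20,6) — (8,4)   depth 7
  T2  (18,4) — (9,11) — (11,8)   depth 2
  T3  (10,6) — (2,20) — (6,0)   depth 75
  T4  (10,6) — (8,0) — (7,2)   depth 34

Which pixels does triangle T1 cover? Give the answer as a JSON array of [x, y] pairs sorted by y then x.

T0:
  2·area = 114
  edge (2, 5)→(14, 8): d=(12,3) right/bottom  bias=-1
  edge (14, 8)→(0, 14): d=(-14,6) right/bottom  bias=-1
  edge (0, 14)→(2, 5): d=(2,-9) top-left  bias=+0
    (1,3)@(3, 7): e=[21,80,13] → █
    (2,3)@(5, 7): e=[15,68,31] → █
    (3,3)@(7, 7): e=[9,56,49] → █
    (4,3)@(9, 7): e=[3,44,67] → █
    (5,3)@(11, 7): e=[-3,32,85] → ·
    (1,4)@(3, 9): e=[45,52,17] → █
    (5,4)@(11, 9): e=[21,4,89] → █
    (6,4)@(13, 9): e=[15,-8,107] → ·
    (0,5)@(1, 11): e=[75,36,3] → █
    (3,5)@(7, 11): e=[57,0,57] → ·  [on edge]
    (4,5)@(9, 11): e=[51,-12,75] → ·
    (5,5)@(11, 11): e=[45,-24,93] → ·
  covered (13 px):
    · · · · · · · · · ·
    · · · · · · · · · ·
    · · · · · · · · · ·
    · █ █ █ █ · · · · ·
    · █ █ █ █ █ · · · ·
    █ █ █ · · · · · · ·
    █ · · · · · · · · ·
    · · · · · · · · · ·
    · · · · · · · · · ·
    · · · · · · · · · ·
T1:
  2·area = 136  (B↔C swapped to make it positive)
  edge (0, 14)→(8, 4): d=(8,-10) top-left  bias=+0
  edge (8, 4)→(20, 6): d=(12,2) right/bottom  bias=-1
  edge (20, 6)→(0, 14): d=(-20,8) right/bottom  bias=-1
    (4,2)@(9, 5): e=[18,10,108] → █
    (5,2)@(11, 5): e=[38,6,92] → █
    (6,2)@(13, 5): e=[58,2,76] → █
    (7,2)@(15, 5): e=[78,-2,60] → ·
    (3,3)@(7, 7): e=[14,38,84] → █
    (7,3)@(15, 7): e=[94,22,20] → █
    (8,3)@(17, 7): e=[114,18,4] → █
    (9,3)@(19, 7): e=[134,14,-12] → ·
    (2,4)@(5, 9): e=[10,66,60] → █
    (6,4)@(13, 9): e=[90,50,-4] → ·
    (7,4)@(15, 9): e=[110,46,-20] → ·
    (8,4)@(17, 9): e=[130,42,-36] → ·
  covered (17 px):
    · · · · · · · · · ·
    · · · · · · · · · ·
    · · · · █ █ █ · · ·
    · · · █ █ █ █ █ █ ·
    · · █ █ █ █ · · · ·
    · █ █ █ · · · · · ·
    █ · · · · · · · · ·
    · · · · · · · · · ·
    · · · · · · · · · ·
    · · · · · · · · · ·
T2:
  2·area = 13
  edge (18, 4)→(9, 11): d=(-9,7) right/bottom  bias=-1
  edge (9, 11)→(11, 8): d=(2,-3) top-left  bias=+0
  edge (11, 8)→(18, 4): d=(7,-4) top-left  bias=+0
    (6,2)@(13, 5): e=[26,0,-13] → ·  [on edge]
    (6,3)@(13, 7): e=[8,4,1] → █
    (7,3)@(15, 7): e=[-6,10,9] → ·
    (5,4)@(11, 9): e=[4,2,7] → █
    (6,4)@(13, 9): e=[-10,8,15] → ·
    (4,5)@(9, 11): e=[0,0,13] → ·  [on edge]
    (5,5)@(11, 11): e=[-14,6,21] → ·
    (2,8)@(5, 17): e=[-26,0,39] → ·  [on edge]
  covered (2 px):
    · · · · · · · · · ·
    · · · · · · · · · ·
    · · · · · · · · · ·
    · · · · · · █ · · ·
    · · · · · █ · · · ·
    · · · · · · · · · ·
    · · · · · · · · · ·
    · · · · · · · · · ·
    · · · · · · · · · ·
    · · · · · · · · · ·
T3:
  2·area = 104
  edge (10, 6)→(2, 20): d=(-8,14) right/bottom  bias=-1
  edge (2, 20)→(6, 0): d=(4,-20) top-left  bias=+0
  edge (6, 0)→(10, 6): d=(4,6) right/bottom  bias=-1
    (3,1)@(7, 3): e=[66,32,6] → █
    (4,1)@(9, 3): e=[38,72,-6] → ·
    (2,2)@(5, 5): e=[78,0,26] → █  [on edge]
    (4,2)@(9, 5): e=[22,80,2] → █
    (5,2)@(11, 5): e=[-6,120,-10] → ·
    (2,3)@(5, 7): e=[62,8,34] → █
    (5,3)@(11, 7): e=[-22,128,-2] → ·
    (2,4)@(5, 9): e=[46,16,42] → █
    (4,4)@(9, 9): e=[-10,96,18] → ·
    (2,5)@(5, 11): e=[30,24,50] → █
    (4,5)@(9, 11): e=[-26,104,26] → ·
    (2,6)@(5, 13): e=[14,32,58] → █
    (1,7)@(3, 15): e=[26,0,78] → █  [on edge]
  covered (14 px):
    · · · · · · · · · ·
    · · · █ · · · · · ·
    · · █ █ █ · · · · ·
    · · █ █ █ · · · · ·
    · · █ █ · · · · · ·
    · · █ █ · · · · · ·
    · · █ · · · · · · ·
    · █ · · · · · · · ·
    · █ · · · · · · · ·
    · · · · · · · · · ·
T4:
  2·area = 10  (B↔C swapped to make it positive)
  edge (10, 6)→(7, 2): d=(-3,-4) top-left  bias=+0
  edge (7, 2)→(8, 0): d=(1,-2) top-left  bias=+0
  edge (8, 0)→(10, 6): d=(2,6) right/bottom  bias=-1
    (4,1)@(9, 3): e=[5,5,0] → ·  [on edge]
    (5,4)@(11, 9): e=[-5,15,0] → ·  [on edge]
    (6,7)@(13, 15): e=[-15,25,0] → ·  [on edge]
  covered (0 px):
    · · · · · · · · · ·
    · · · · · · · · · ·
    · · · · · · · · · ·
    · · · · · · · · · ·
    · · · · · · · · · ·
    · · · · · · · · · ·
    · · · · · · · · · ·
    · · · · · · · · · ·
    · · · · · · · · · ·
    · · · · · · · · · ·

Result: [[4,2],[5,2],[6,2],[3,3],[4,3],[5,3],[6,3],[7,3],[8,3],[2,4],[3,4],[4,4],[5,4],[1,5],[2,5],[3,5],[0,6]]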